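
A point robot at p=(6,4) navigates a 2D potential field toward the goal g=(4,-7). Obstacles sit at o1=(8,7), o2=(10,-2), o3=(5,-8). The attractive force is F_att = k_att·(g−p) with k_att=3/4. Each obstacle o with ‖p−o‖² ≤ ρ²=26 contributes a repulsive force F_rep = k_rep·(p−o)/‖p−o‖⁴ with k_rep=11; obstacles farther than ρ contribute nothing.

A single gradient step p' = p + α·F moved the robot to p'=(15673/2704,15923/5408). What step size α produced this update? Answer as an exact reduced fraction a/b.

F_att = 3/4·(g−p) = 3/4·(-2,-11) = (-1.5000,-8.2500)
o1: d²=13 ≤ ρ²=26; F_rep = 11·(-2,-3)/13² = (-0.1302,-0.1953)
o2: d²=52 > ρ²=26 → inactive
o3: d²=145 > ρ²=26 → inactive
F = F_att + ΣF_rep = (-1.6302,-8.4453)
Δp = p'−p = (-0.2038,-1.0557); α = Δx/Fx = (-551/2704) / (-551/338) = 1/8
check: Δy/Fy = (-5709/5408) / (-5709/676) = 1/8 ✓

α = 1/8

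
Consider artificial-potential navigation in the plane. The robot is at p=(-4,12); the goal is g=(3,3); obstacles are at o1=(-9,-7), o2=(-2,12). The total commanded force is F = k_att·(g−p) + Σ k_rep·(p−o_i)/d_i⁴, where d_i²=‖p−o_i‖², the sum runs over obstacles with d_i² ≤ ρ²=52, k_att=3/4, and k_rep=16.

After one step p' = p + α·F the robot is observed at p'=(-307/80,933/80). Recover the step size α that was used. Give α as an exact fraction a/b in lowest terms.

α = 1/20

F_att = 3/4·(g−p) = 3/4·(7,-9) = (5.2500,-6.7500)
o1: d²=386 > ρ²=52 → inactive
o2: d²=4 ≤ ρ²=52; F_rep = 16·(-2,0)/4² = (-2.0000,0.0000)
F = F_att + ΣF_rep = (3.2500,-6.7500)
Δp = p'−p = (0.1625,-0.3375); α = Δx/Fx = (13/80) / (13/4) = 1/20
check: Δy/Fy = (-27/80) / (-27/4) = 1/20 ✓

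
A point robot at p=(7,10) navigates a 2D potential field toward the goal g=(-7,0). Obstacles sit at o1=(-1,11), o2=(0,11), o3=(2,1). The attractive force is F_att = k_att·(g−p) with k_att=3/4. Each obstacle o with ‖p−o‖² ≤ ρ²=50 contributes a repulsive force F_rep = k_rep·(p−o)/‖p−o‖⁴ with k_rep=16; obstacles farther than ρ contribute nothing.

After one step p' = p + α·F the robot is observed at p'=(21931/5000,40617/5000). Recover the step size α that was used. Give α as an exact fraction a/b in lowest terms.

F_att = 3/4·(g−p) = 3/4·(-14,-10) = (-10.5000,-7.5000)
o1: d²=65 > ρ²=50 → inactive
o2: d²=50 ≤ ρ²=50; F_rep = 16·(7,-1)/50² = (0.0448,-0.0064)
o3: d²=106 > ρ²=50 → inactive
F = F_att + ΣF_rep = (-10.4552,-7.5064)
Δp = p'−p = (-2.6138,-1.8766); α = Δx/Fx = (-13069/5000) / (-13069/1250) = 1/4
check: Δy/Fy = (-9383/5000) / (-9383/1250) = 1/4 ✓

α = 1/4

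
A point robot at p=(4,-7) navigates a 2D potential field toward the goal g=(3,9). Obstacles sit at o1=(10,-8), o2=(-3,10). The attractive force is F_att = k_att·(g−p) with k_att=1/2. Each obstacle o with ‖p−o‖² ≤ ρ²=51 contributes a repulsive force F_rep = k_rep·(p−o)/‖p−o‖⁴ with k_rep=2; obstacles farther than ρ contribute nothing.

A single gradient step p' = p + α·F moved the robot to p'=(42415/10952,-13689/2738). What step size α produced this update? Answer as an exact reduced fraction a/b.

α = 1/4

F_att = 1/2·(g−p) = 1/2·(-1,16) = (-0.5000,8.0000)
o1: d²=37 ≤ ρ²=51; F_rep = 2·(-6,1)/37² = (-0.0088,0.0015)
o2: d²=338 > ρ²=51 → inactive
F = F_att + ΣF_rep = (-0.5088,8.0015)
Δp = p'−p = (-0.1272,2.0004); α = Δx/Fx = (-1393/10952) / (-1393/2738) = 1/4
check: Δy/Fy = (5477/2738) / (10954/1369) = 1/4 ✓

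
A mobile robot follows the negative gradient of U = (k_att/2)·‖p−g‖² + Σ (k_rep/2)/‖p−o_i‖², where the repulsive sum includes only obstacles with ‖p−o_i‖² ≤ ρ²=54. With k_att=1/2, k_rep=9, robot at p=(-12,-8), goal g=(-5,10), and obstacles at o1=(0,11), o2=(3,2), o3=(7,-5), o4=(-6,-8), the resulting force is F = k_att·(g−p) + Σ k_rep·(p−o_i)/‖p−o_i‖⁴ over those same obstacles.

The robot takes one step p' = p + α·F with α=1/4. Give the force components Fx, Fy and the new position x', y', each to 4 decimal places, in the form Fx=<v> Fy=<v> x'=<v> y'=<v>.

F_att = 1/2·(g−p) = 1/2·(7,18) = (3.5000,9.0000)
o1: d²=505 > ρ²=54 → inactive
o2: d²=325 > ρ²=54 → inactive
o3: d²=370 > ρ²=54 → inactive
o4: d²=36 ≤ ρ²=54; F_rep = 9·(-6,0)/36² = (-0.0417,0.0000)
F = F_att + ΣF_rep = (3.4583,9.0000)
p' = p + 1/4·F = (-11.1354,-5.7500)

Fx=3.4583 Fy=9.0000 x'=-11.1354 y'=-5.7500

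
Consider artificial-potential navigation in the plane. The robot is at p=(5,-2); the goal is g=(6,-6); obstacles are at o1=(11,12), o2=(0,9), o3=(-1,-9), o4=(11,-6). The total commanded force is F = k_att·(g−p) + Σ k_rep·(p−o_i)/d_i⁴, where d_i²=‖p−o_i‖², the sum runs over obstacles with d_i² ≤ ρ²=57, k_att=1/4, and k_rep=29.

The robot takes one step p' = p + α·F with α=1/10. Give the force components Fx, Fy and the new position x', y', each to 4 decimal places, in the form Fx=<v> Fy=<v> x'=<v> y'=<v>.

Fx=0.1857 Fy=-0.9571 x'=5.0186 y'=-2.0957

F_att = 1/4·(g−p) = 1/4·(1,-4) = (0.2500,-1.0000)
o1: d²=232 > ρ²=57 → inactive
o2: d²=146 > ρ²=57 → inactive
o3: d²=85 > ρ²=57 → inactive
o4: d²=52 ≤ ρ²=57; F_rep = 29·(-6,4)/52² = (-0.0643,0.0429)
F = F_att + ΣF_rep = (0.1857,-0.9571)
p' = p + 1/10·F = (5.0186,-2.0957)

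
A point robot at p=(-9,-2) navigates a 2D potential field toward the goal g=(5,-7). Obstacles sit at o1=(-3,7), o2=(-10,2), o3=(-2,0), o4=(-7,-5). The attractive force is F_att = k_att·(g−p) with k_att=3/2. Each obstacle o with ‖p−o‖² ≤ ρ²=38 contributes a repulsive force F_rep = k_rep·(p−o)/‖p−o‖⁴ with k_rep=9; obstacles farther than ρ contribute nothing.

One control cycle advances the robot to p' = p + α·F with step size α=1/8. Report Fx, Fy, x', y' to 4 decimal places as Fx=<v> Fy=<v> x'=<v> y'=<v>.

F_att = 3/2·(g−p) = 3/2·(14,-5) = (21.0000,-7.5000)
o1: d²=117 > ρ²=38 → inactive
o2: d²=17 ≤ ρ²=38; F_rep = 9·(1,-4)/17² = (0.0311,-0.1246)
o3: d²=53 > ρ²=38 → inactive
o4: d²=13 ≤ ρ²=38; F_rep = 9·(-2,3)/13² = (-0.1065,0.1598)
F = F_att + ΣF_rep = (20.9246,-7.4648)
p' = p + 1/8·F = (-6.3844,-2.9331)

Fx=20.9246 Fy=-7.4648 x'=-6.3844 y'=-2.9331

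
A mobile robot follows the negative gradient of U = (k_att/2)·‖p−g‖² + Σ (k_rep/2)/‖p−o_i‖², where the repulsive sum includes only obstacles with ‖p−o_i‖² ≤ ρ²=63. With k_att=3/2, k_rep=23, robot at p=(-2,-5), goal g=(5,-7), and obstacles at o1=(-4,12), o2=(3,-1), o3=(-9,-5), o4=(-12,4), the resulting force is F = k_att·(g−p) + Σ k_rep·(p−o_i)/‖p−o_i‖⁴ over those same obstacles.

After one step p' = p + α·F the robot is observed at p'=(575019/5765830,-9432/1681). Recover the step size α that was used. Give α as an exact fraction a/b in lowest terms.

F_att = 3/2·(g−p) = 3/2·(7,-2) = (10.5000,-3.0000)
o1: d²=293 > ρ²=63 → inactive
o2: d²=41 ≤ ρ²=63; F_rep = 23·(-5,-4)/41² = (-0.0684,-0.0547)
o3: d²=49 ≤ ρ²=63; F_rep = 23·(7,0)/49² = (0.0671,0.0000)
o4: d²=181 > ρ²=63 → inactive
F = F_att + ΣF_rep = (10.4986,-3.0547)
Δp = p'−p = (2.0997,-0.6109); α = Δx/Fx = (12106679/5765830) / (12106679/1153166) = 1/5
check: Δy/Fy = (-1027/1681) / (-5135/1681) = 1/5 ✓

α = 1/5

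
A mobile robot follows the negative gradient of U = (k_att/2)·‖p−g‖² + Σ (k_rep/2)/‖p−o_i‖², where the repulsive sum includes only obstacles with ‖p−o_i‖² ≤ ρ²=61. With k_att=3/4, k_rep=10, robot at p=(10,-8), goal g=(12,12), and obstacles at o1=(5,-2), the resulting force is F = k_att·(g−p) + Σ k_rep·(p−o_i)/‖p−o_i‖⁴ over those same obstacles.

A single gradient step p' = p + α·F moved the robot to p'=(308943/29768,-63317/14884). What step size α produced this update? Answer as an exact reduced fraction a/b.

F_att = 3/4·(g−p) = 3/4·(2,20) = (1.5000,15.0000)
o1: d²=61 ≤ ρ²=61; F_rep = 10·(5,-6)/61² = (0.0134,-0.0161)
F = F_att + ΣF_rep = (1.5134,14.9839)
Δp = p'−p = (0.3784,3.7460); α = Δx/Fx = (11263/29768) / (11263/7442) = 1/4
check: Δy/Fy = (55755/14884) / (55755/3721) = 1/4 ✓

α = 1/4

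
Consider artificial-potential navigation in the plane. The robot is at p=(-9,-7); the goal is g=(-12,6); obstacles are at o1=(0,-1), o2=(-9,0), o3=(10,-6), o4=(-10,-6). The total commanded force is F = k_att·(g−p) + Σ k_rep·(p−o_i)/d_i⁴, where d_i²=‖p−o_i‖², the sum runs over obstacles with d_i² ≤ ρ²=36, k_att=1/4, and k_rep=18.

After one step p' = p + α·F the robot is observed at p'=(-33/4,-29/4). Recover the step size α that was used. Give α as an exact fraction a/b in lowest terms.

F_att = 1/4·(g−p) = 1/4·(-3,13) = (-0.7500,3.2500)
o1: d²=117 > ρ²=36 → inactive
o2: d²=49 > ρ²=36 → inactive
o3: d²=362 > ρ²=36 → inactive
o4: d²=2 ≤ ρ²=36; F_rep = 18·(1,-1)/2² = (4.5000,-4.5000)
F = F_att + ΣF_rep = (3.7500,-1.2500)
Δp = p'−p = (0.7500,-0.2500); α = Δx/Fx = (3/4) / (15/4) = 1/5
check: Δy/Fy = (-1/4) / (-5/4) = 1/5 ✓

α = 1/5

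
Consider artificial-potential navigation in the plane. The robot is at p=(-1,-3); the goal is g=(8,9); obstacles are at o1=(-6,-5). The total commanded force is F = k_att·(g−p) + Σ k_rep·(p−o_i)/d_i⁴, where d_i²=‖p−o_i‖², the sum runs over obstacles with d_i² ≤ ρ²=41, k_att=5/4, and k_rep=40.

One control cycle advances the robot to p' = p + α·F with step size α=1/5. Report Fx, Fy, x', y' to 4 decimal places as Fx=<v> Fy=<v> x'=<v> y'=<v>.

F_att = 5/4·(g−p) = 5/4·(9,12) = (11.2500,15.0000)
o1: d²=29 ≤ ρ²=41; F_rep = 40·(5,2)/29² = (0.2378,0.0951)
F = F_att + ΣF_rep = (11.4878,15.0951)
p' = p + 1/5·F = (1.2976,0.0190)

Fx=11.4878 Fy=15.0951 x'=1.2976 y'=0.0190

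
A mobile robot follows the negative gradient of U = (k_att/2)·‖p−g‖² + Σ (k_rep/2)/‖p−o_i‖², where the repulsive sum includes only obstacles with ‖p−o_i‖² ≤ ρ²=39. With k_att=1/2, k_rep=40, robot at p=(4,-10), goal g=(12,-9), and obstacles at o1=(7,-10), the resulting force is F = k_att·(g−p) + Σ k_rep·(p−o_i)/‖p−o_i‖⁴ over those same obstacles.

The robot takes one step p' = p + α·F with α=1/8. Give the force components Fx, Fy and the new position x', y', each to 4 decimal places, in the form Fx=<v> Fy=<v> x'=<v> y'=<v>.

F_att = 1/2·(g−p) = 1/2·(8,1) = (4.0000,0.5000)
o1: d²=9 ≤ ρ²=39; F_rep = 40·(-3,0)/9² = (-1.4815,0.0000)
F = F_att + ΣF_rep = (2.5185,0.5000)
p' = p + 1/8·F = (4.3148,-9.9375)

Fx=2.5185 Fy=0.5000 x'=4.3148 y'=-9.9375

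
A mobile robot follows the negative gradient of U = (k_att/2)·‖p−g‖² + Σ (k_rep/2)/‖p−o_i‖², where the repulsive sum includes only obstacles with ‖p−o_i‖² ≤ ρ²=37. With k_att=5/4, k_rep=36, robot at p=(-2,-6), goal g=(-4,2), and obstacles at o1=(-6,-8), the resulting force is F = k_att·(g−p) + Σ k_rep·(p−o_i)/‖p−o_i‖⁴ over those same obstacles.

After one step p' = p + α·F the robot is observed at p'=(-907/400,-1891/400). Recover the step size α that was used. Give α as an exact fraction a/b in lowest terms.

α = 1/8

F_att = 5/4·(g−p) = 5/4·(-2,8) = (-2.5000,10.0000)
o1: d²=20 ≤ ρ²=37; F_rep = 36·(4,2)/20² = (0.3600,0.1800)
F = F_att + ΣF_rep = (-2.1400,10.1800)
Δp = p'−p = (-0.2675,1.2725); α = Δx/Fx = (-107/400) / (-107/50) = 1/8
check: Δy/Fy = (509/400) / (509/50) = 1/8 ✓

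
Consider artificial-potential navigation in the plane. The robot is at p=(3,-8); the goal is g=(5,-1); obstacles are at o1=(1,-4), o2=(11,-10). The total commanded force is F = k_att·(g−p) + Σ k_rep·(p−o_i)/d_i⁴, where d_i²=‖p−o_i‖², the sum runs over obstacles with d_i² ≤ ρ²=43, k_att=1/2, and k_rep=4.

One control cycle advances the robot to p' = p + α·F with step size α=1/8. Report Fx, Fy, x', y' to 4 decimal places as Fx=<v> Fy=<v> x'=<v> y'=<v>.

F_att = 1/2·(g−p) = 1/2·(2,7) = (1.0000,3.5000)
o1: d²=20 ≤ ρ²=43; F_rep = 4·(2,-4)/20² = (0.0200,-0.0400)
o2: d²=68 > ρ²=43 → inactive
F = F_att + ΣF_rep = (1.0200,3.4600)
p' = p + 1/8·F = (3.1275,-7.5675)

Fx=1.0200 Fy=3.4600 x'=3.1275 y'=-7.5675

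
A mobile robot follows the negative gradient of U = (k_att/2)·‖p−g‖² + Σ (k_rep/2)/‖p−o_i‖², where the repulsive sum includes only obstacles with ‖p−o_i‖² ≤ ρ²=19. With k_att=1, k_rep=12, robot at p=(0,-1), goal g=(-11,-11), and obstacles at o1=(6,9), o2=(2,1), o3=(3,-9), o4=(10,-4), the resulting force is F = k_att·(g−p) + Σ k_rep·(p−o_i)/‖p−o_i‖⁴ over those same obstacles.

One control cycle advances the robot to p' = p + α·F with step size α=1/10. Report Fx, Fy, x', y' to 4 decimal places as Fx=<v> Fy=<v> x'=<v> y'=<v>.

Fx=-11.3750 Fy=-10.3750 x'=-1.1375 y'=-2.0375

F_att = 1·(g−p) = 1·(-11,-10) = (-11.0000,-10.0000)
o1: d²=136 > ρ²=19 → inactive
o2: d²=8 ≤ ρ²=19; F_rep = 12·(-2,-2)/8² = (-0.3750,-0.3750)
o3: d²=73 > ρ²=19 → inactive
o4: d²=109 > ρ²=19 → inactive
F = F_att + ΣF_rep = (-11.3750,-10.3750)
p' = p + 1/10·F = (-1.1375,-2.0375)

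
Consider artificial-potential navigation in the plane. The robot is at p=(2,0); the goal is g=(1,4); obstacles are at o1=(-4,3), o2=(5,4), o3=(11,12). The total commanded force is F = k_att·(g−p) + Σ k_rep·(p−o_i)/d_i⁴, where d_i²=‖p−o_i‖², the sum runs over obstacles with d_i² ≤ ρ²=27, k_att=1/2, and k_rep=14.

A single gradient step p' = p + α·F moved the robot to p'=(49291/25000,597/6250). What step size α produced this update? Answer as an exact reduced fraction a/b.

α = 1/20

F_att = 1/2·(g−p) = 1/2·(-1,4) = (-0.5000,2.0000)
o1: d²=45 > ρ²=27 → inactive
o2: d²=25 ≤ ρ²=27; F_rep = 14·(-3,-4)/25² = (-0.0672,-0.0896)
o3: d²=225 > ρ²=27 → inactive
F = F_att + ΣF_rep = (-0.5672,1.9104)
Δp = p'−p = (-0.0284,0.0955); α = Δx/Fx = (-709/25000) / (-709/1250) = 1/20
check: Δy/Fy = (597/6250) / (1194/625) = 1/20 ✓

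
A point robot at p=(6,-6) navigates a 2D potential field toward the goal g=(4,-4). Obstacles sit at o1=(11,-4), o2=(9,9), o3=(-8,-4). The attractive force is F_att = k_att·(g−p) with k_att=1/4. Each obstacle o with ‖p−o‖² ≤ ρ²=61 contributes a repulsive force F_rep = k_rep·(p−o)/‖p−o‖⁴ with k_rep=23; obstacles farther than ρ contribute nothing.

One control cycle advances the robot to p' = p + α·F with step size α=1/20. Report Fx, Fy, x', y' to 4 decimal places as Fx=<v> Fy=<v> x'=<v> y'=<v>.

F_att = 1/4·(g−p) = 1/4·(-2,2) = (-0.5000,0.5000)
o1: d²=29 ≤ ρ²=61; F_rep = 23·(-5,-2)/29² = (-0.1367,-0.0547)
o2: d²=234 > ρ²=61 → inactive
o3: d²=200 > ρ²=61 → inactive
F = F_att + ΣF_rep = (-0.6367,0.4453)
p' = p + 1/20·F = (5.9682,-5.9777)

Fx=-0.6367 Fy=0.4453 x'=5.9682 y'=-5.9777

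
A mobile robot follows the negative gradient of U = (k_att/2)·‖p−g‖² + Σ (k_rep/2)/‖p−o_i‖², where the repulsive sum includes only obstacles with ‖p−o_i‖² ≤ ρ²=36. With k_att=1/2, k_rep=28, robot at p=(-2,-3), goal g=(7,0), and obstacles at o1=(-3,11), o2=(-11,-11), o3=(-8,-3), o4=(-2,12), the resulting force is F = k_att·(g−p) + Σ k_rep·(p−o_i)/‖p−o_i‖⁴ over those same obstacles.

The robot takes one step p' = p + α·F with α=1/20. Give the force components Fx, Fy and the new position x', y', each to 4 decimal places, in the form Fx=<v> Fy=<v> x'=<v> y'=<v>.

Fx=4.6296 Fy=1.5000 x'=-1.7685 y'=-2.9250

F_att = 1/2·(g−p) = 1/2·(9,3) = (4.5000,1.5000)
o1: d²=197 > ρ²=36 → inactive
o2: d²=145 > ρ²=36 → inactive
o3: d²=36 ≤ ρ²=36; F_rep = 28·(6,0)/36² = (0.1296,0.0000)
o4: d²=225 > ρ²=36 → inactive
F = F_att + ΣF_rep = (4.6296,1.5000)
p' = p + 1/20·F = (-1.7685,-2.9250)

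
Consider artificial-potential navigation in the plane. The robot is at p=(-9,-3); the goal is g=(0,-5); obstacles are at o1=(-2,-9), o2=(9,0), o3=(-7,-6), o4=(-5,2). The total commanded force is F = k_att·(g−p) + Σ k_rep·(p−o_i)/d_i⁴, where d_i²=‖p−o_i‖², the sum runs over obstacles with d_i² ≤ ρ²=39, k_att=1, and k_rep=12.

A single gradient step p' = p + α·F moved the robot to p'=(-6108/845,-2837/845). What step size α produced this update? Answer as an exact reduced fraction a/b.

F_att = 1·(g−p) = 1·(9,-2) = (9.0000,-2.0000)
o1: d²=85 > ρ²=39 → inactive
o2: d²=333 > ρ²=39 → inactive
o3: d²=13 ≤ ρ²=39; F_rep = 12·(-2,3)/13² = (-0.1420,0.2130)
o4: d²=41 > ρ²=39 → inactive
F = F_att + ΣF_rep = (8.8580,-1.7870)
Δp = p'−p = (1.7716,-0.3574); α = Δx/Fx = (1497/845) / (1497/169) = 1/5
check: Δy/Fy = (-302/845) / (-302/169) = 1/5 ✓

α = 1/5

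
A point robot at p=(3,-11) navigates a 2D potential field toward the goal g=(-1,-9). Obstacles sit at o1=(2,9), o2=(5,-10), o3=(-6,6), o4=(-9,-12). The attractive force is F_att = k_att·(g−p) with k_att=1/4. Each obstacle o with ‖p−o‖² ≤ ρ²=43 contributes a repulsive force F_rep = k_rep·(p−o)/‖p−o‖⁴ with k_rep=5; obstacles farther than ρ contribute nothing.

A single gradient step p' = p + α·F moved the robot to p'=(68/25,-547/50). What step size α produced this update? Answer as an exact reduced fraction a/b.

α = 1/5

F_att = 1/4·(g−p) = 1/4·(-4,2) = (-1.0000,0.5000)
o1: d²=401 > ρ²=43 → inactive
o2: d²=5 ≤ ρ²=43; F_rep = 5·(-2,-1)/5² = (-0.4000,-0.2000)
o3: d²=370 > ρ²=43 → inactive
o4: d²=145 > ρ²=43 → inactive
F = F_att + ΣF_rep = (-1.4000,0.3000)
Δp = p'−p = (-0.2800,0.0600); α = Δx/Fx = (-7/25) / (-7/5) = 1/5
check: Δy/Fy = (3/50) / (3/10) = 1/5 ✓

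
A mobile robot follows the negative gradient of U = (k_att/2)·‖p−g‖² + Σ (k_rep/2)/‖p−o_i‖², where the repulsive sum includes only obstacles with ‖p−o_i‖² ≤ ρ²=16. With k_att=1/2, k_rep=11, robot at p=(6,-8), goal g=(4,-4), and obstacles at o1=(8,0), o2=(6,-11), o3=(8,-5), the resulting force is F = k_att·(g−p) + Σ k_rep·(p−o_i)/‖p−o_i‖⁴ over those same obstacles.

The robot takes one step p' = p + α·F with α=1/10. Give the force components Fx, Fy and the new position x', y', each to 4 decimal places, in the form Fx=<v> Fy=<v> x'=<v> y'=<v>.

F_att = 1/2·(g−p) = 1/2·(-2,4) = (-1.0000,2.0000)
o1: d²=68 > ρ²=16 → inactive
o2: d²=9 ≤ ρ²=16; F_rep = 11·(0,3)/9² = (0.0000,0.4074)
o3: d²=13 ≤ ρ²=16; F_rep = 11·(-2,-3)/13² = (-0.1302,-0.1953)
F = F_att + ΣF_rep = (-1.1302,2.2121)
p' = p + 1/10·F = (5.8870,-7.7788)

Fx=-1.1302 Fy=2.2121 x'=5.8870 y'=-7.7788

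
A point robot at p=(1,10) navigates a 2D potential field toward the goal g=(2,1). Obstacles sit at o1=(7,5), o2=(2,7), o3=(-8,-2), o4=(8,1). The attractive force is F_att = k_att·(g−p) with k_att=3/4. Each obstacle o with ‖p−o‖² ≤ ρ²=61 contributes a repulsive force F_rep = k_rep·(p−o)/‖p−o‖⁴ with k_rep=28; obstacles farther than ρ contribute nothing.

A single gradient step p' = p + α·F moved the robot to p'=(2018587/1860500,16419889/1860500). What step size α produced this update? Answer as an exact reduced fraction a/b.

α = 1/5

F_att = 3/4·(g−p) = 3/4·(1,-9) = (0.7500,-6.7500)
o1: d²=61 ≤ ρ²=61; F_rep = 28·(-6,5)/61² = (-0.0451,0.0376)
o2: d²=10 ≤ ρ²=61; F_rep = 28·(-1,3)/10² = (-0.2800,0.8400)
o3: d²=225 > ρ²=61 → inactive
o4: d²=130 > ρ²=61 → inactive
F = F_att + ΣF_rep = (0.4249,-5.8724)
Δp = p'−p = (0.0850,-1.1745); α = Δx/Fx = (158087/1860500) / (158087/372100) = 1/5
check: Δy/Fy = (-2185111/1860500) / (-2185111/372100) = 1/5 ✓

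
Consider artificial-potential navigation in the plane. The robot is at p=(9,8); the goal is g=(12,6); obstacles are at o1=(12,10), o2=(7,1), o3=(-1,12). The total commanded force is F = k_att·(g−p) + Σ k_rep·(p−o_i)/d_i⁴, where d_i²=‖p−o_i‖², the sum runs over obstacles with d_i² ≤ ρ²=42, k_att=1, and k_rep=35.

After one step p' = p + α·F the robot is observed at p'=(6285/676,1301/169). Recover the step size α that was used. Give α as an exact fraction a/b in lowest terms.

α = 1/8

F_att = 1·(g−p) = 1·(3,-2) = (3.0000,-2.0000)
o1: d²=13 ≤ ρ²=42; F_rep = 35·(-3,-2)/13² = (-0.6213,-0.4142)
o2: d²=53 > ρ²=42 → inactive
o3: d²=116 > ρ²=42 → inactive
F = F_att + ΣF_rep = (2.3787,-2.4142)
Δp = p'−p = (0.2973,-0.3018); α = Δx/Fx = (201/676) / (402/169) = 1/8
check: Δy/Fy = (-51/169) / (-408/169) = 1/8 ✓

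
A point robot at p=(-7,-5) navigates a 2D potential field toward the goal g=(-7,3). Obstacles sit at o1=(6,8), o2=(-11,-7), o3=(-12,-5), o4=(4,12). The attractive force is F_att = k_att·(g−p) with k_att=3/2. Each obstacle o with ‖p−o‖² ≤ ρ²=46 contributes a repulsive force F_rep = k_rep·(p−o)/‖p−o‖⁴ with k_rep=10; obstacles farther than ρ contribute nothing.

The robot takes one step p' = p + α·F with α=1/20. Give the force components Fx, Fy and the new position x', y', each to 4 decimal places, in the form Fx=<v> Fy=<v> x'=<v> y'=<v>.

F_att = 3/2·(g−p) = 3/2·(0,8) = (0.0000,12.0000)
o1: d²=338 > ρ²=46 → inactive
o2: d²=20 ≤ ρ²=46; F_rep = 10·(4,2)/20² = (0.1000,0.0500)
o3: d²=25 ≤ ρ²=46; F_rep = 10·(5,0)/25² = (0.0800,0.0000)
o4: d²=410 > ρ²=46 → inactive
F = F_att + ΣF_rep = (0.1800,12.0500)
p' = p + 1/20·F = (-6.9910,-4.3975)

Fx=0.1800 Fy=12.0500 x'=-6.9910 y'=-4.3975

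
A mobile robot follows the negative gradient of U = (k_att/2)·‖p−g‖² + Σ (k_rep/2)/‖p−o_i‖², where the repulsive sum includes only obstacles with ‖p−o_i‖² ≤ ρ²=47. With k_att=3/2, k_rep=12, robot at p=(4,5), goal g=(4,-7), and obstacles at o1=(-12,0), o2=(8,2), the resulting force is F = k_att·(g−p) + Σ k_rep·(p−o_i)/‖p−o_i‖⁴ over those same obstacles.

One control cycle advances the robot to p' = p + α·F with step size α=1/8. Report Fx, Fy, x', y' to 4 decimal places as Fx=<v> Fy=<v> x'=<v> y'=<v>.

F_att = 3/2·(g−p) = 3/2·(0,-12) = (0.0000,-18.0000)
o1: d²=281 > ρ²=47 → inactive
o2: d²=25 ≤ ρ²=47; F_rep = 12·(-4,3)/25² = (-0.0768,0.0576)
F = F_att + ΣF_rep = (-0.0768,-17.9424)
p' = p + 1/8·F = (3.9904,2.7572)

Fx=-0.0768 Fy=-17.9424 x'=3.9904 y'=2.7572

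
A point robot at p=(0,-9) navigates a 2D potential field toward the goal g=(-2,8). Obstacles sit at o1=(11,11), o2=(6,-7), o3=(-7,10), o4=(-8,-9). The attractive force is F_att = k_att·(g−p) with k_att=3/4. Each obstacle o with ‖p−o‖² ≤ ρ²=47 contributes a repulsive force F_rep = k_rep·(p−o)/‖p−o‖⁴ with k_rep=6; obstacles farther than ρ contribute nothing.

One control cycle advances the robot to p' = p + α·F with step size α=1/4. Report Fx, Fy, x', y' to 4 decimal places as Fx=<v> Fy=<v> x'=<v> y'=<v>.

Fx=-1.5225 Fy=12.7425 x'=-0.3806 y'=-5.8144

F_att = 3/4·(g−p) = 3/4·(-2,17) = (-1.5000,12.7500)
o1: d²=521 > ρ²=47 → inactive
o2: d²=40 ≤ ρ²=47; F_rep = 6·(-6,-2)/40² = (-0.0225,-0.0075)
o3: d²=410 > ρ²=47 → inactive
o4: d²=64 > ρ²=47 → inactive
F = F_att + ΣF_rep = (-1.5225,12.7425)
p' = p + 1/4·F = (-0.3806,-5.8144)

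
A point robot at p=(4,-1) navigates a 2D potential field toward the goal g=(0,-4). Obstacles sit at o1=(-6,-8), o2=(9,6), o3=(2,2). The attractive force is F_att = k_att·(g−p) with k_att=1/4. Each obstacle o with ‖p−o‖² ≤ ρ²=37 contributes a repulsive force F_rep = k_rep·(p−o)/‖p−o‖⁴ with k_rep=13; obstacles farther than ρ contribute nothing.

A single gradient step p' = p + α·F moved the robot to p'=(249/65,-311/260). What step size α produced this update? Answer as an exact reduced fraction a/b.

F_att = 1/4·(g−p) = 1/4·(-4,-3) = (-1.0000,-0.7500)
o1: d²=149 > ρ²=37 → inactive
o2: d²=74 > ρ²=37 → inactive
o3: d²=13 ≤ ρ²=37; F_rep = 13·(2,-3)/13² = (0.1538,-0.2308)
F = F_att + ΣF_rep = (-0.8462,-0.9808)
Δp = p'−p = (-0.1692,-0.1962); α = Δx/Fx = (-11/65) / (-11/13) = 1/5
check: Δy/Fy = (-51/260) / (-51/52) = 1/5 ✓

α = 1/5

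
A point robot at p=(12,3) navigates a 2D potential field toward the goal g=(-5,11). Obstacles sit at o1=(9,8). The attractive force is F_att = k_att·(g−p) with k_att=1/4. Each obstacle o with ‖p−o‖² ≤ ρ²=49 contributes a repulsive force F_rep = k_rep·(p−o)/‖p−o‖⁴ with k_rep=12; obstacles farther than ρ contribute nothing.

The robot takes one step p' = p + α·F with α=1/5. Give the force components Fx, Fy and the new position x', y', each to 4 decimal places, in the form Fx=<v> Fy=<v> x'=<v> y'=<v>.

Fx=-4.2189 Fy=1.9481 x'=11.1562 y'=3.3896

F_att = 1/4·(g−p) = 1/4·(-17,8) = (-4.2500,2.0000)
o1: d²=34 ≤ ρ²=49; F_rep = 12·(3,-5)/34² = (0.0311,-0.0519)
F = F_att + ΣF_rep = (-4.2189,1.9481)
p' = p + 1/5·F = (11.1562,3.3896)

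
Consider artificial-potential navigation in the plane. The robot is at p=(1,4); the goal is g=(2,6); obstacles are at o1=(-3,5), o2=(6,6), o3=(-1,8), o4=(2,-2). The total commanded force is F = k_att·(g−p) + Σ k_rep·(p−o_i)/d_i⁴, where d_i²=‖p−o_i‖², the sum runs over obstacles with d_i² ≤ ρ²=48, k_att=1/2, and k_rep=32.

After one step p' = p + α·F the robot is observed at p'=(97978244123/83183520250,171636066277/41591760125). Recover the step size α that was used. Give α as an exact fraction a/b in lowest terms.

α = 1/5

F_att = 1/2·(g−p) = 1/2·(1,2) = (0.5000,1.0000)
o1: d²=17 ≤ ρ²=48; F_rep = 32·(4,-1)/17² = (0.4429,-0.1107)
o2: d²=29 ≤ ρ²=48; F_rep = 32·(-5,-2)/29² = (-0.1902,-0.0761)
o3: d²=20 ≤ ρ²=48; F_rep = 32·(2,-4)/20² = (0.1600,-0.3200)
o4: d²=37 ≤ ρ²=48; F_rep = 32·(-1,6)/37² = (-0.0234,0.1402)
F = F_att + ΣF_rep = (0.8893,0.6334)
Δp = p'−p = (0.1779,0.1267); α = Δx/Fx = (14794723873/83183520250) / (14794723873/16636704050) = 1/5
check: Δy/Fy = (5269025777/41591760125) / (5269025777/8318352025) = 1/5 ✓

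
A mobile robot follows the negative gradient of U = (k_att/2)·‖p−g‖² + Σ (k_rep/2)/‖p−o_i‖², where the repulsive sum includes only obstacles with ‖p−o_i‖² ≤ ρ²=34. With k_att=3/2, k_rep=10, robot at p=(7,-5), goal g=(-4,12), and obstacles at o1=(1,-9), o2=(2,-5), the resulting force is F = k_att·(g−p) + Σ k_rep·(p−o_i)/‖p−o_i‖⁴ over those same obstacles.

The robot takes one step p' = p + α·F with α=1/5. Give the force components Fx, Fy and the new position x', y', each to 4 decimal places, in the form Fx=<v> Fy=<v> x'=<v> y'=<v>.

F_att = 3/2·(g−p) = 3/2·(-11,17) = (-16.5000,25.5000)
o1: d²=52 > ρ²=34 → inactive
o2: d²=25 ≤ ρ²=34; F_rep = 10·(5,0)/25² = (0.0800,0.0000)
F = F_att + ΣF_rep = (-16.4200,25.5000)
p' = p + 1/5·F = (3.7160,0.1000)

Fx=-16.4200 Fy=25.5000 x'=3.7160 y'=0.1000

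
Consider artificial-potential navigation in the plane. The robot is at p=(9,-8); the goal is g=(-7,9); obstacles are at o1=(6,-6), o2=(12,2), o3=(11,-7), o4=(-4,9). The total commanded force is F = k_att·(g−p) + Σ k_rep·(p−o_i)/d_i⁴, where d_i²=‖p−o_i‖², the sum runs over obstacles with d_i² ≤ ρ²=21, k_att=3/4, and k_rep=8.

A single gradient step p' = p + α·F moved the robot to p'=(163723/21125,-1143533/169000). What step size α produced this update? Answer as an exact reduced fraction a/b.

α = 1/10

F_att = 3/4·(g−p) = 3/4·(-16,17) = (-12.0000,12.7500)
o1: d²=13 ≤ ρ²=21; F_rep = 8·(3,-2)/13² = (0.1420,-0.0947)
o2: d²=109 > ρ²=21 → inactive
o3: d²=5 ≤ ρ²=21; F_rep = 8·(-2,-1)/5² = (-0.6400,-0.3200)
o4: d²=458 > ρ²=21 → inactive
F = F_att + ΣF_rep = (-12.4980,12.3353)
Δp = p'−p = (-1.2498,1.2335); α = Δx/Fx = (-26402/21125) / (-52804/4225) = 1/10
check: Δy/Fy = (208467/169000) / (208467/16900) = 1/10 ✓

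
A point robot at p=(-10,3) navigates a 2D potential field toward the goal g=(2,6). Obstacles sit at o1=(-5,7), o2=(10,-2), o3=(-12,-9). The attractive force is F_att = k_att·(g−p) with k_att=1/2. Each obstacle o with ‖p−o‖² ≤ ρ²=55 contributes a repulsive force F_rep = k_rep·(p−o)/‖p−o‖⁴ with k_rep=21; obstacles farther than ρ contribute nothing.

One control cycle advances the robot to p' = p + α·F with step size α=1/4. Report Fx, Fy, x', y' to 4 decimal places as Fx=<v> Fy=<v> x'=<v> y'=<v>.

Fx=5.9375 Fy=1.4500 x'=-8.5156 y'=3.3625

F_att = 1/2·(g−p) = 1/2·(12,3) = (6.0000,1.5000)
o1: d²=41 ≤ ρ²=55; F_rep = 21·(-5,-4)/41² = (-0.0625,-0.0500)
o2: d²=425 > ρ²=55 → inactive
o3: d²=148 > ρ²=55 → inactive
F = F_att + ΣF_rep = (5.9375,1.4500)
p' = p + 1/4·F = (-8.5156,3.3625)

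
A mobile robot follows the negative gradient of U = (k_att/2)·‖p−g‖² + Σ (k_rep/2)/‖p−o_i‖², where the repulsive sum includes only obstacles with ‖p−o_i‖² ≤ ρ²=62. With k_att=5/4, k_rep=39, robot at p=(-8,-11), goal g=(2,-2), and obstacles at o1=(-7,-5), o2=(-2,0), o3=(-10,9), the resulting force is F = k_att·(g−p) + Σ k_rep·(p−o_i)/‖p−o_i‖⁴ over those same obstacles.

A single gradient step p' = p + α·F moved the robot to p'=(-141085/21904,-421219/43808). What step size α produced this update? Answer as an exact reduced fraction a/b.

F_att = 5/4·(g−p) = 5/4·(10,9) = (12.5000,11.2500)
o1: d²=37 ≤ ρ²=62; F_rep = 39·(-1,-6)/37² = (-0.0285,-0.1709)
o2: d²=157 > ρ²=62 → inactive
o3: d²=404 > ρ²=62 → inactive
F = F_att + ΣF_rep = (12.4715,11.0791)
Δp = p'−p = (1.5589,1.3849); α = Δx/Fx = (34147/21904) / (34147/2738) = 1/8
check: Δy/Fy = (60669/43808) / (60669/5476) = 1/8 ✓

α = 1/8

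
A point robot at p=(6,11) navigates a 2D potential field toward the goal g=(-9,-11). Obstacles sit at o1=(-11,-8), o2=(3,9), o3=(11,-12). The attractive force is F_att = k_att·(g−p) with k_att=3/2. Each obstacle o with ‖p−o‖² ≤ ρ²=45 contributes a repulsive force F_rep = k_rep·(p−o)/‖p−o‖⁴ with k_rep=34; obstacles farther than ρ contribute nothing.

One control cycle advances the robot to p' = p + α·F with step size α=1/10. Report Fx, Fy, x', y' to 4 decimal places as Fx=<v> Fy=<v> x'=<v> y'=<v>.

Fx=-21.8964 Fy=-32.5976 x'=3.8104 y'=7.7402

F_att = 3/2·(g−p) = 3/2·(-15,-22) = (-22.5000,-33.0000)
o1: d²=650 > ρ²=45 → inactive
o2: d²=13 ≤ ρ²=45; F_rep = 34·(3,2)/13² = (0.6036,0.4024)
o3: d²=554 > ρ²=45 → inactive
F = F_att + ΣF_rep = (-21.8964,-32.5976)
p' = p + 1/10·F = (3.8104,7.7402)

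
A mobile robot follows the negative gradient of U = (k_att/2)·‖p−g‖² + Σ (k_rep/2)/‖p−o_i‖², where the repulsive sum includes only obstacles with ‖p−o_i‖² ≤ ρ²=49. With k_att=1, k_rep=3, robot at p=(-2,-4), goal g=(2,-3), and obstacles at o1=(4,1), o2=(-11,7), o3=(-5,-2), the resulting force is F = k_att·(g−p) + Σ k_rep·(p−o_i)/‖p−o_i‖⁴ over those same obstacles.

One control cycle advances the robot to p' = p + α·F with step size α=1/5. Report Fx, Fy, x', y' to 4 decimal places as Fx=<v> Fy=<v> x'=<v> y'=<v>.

F_att = 1·(g−p) = 1·(4,1) = (4.0000,1.0000)
o1: d²=61 > ρ²=49 → inactive
o2: d²=202 > ρ²=49 → inactive
o3: d²=13 ≤ ρ²=49; F_rep = 3·(3,-2)/13² = (0.0533,-0.0355)
F = F_att + ΣF_rep = (4.0533,0.9645)
p' = p + 1/5·F = (-1.1893,-3.8071)

Fx=4.0533 Fy=0.9645 x'=-1.1893 y'=-3.8071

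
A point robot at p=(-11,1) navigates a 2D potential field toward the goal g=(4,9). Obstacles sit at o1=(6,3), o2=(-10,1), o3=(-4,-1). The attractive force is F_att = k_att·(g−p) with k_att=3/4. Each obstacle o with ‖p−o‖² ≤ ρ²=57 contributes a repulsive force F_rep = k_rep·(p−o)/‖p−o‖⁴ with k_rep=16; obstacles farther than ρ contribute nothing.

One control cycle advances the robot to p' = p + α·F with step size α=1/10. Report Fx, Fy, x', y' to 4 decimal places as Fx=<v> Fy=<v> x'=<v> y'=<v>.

F_att = 3/4·(g−p) = 3/4·(15,8) = (11.2500,6.0000)
o1: d²=293 > ρ²=57 → inactive
o2: d²=1 ≤ ρ²=57; F_rep = 16·(-1,0)/1² = (-16.0000,0.0000)
o3: d²=53 ≤ ρ²=57; F_rep = 16·(-7,2)/53² = (-0.0399,0.0114)
F = F_att + ΣF_rep = (-4.7899,6.0114)
p' = p + 1/10·F = (-11.4790,1.6011)

Fx=-4.7899 Fy=6.0114 x'=-11.4790 y'=1.6011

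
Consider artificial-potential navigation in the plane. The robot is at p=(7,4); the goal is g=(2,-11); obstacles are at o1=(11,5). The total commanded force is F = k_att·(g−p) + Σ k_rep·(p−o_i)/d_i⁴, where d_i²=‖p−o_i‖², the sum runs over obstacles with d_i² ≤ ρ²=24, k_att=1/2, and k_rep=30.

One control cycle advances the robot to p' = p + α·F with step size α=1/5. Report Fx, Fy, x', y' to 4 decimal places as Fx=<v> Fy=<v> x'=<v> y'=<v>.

Fx=-2.9152 Fy=-7.6038 x'=6.4170 y'=2.4792

F_att = 1/2·(g−p) = 1/2·(-5,-15) = (-2.5000,-7.5000)
o1: d²=17 ≤ ρ²=24; F_rep = 30·(-4,-1)/17² = (-0.4152,-0.1038)
F = F_att + ΣF_rep = (-2.9152,-7.6038)
p' = p + 1/5·F = (6.4170,2.4792)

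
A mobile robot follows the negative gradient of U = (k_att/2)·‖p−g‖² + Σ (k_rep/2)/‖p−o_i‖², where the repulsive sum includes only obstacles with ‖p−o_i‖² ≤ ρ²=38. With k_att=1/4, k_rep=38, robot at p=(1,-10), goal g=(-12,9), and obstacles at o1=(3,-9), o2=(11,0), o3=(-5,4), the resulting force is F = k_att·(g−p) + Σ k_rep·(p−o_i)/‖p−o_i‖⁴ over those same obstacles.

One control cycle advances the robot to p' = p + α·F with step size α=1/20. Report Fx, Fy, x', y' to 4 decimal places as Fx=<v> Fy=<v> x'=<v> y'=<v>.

Fx=-6.2900 Fy=3.2300 x'=0.6855 y'=-9.8385

F_att = 1/4·(g−p) = 1/4·(-13,19) = (-3.2500,4.7500)
o1: d²=5 ≤ ρ²=38; F_rep = 38·(-2,-1)/5² = (-3.0400,-1.5200)
o2: d²=200 > ρ²=38 → inactive
o3: d²=232 > ρ²=38 → inactive
F = F_att + ΣF_rep = (-6.2900,3.2300)
p' = p + 1/20·F = (0.6855,-9.8385)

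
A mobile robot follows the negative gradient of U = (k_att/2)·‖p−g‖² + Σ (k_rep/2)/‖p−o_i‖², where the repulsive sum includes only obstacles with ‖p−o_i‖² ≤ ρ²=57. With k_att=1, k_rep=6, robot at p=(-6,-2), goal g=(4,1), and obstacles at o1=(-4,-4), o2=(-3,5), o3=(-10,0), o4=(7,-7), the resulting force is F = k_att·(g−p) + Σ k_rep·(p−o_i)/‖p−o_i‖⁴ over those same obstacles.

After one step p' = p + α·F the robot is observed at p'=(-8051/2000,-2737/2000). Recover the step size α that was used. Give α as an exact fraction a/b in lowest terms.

α = 1/5

F_att = 1·(g−p) = 1·(10,3) = (10.0000,3.0000)
o1: d²=8 ≤ ρ²=57; F_rep = 6·(-2,2)/8² = (-0.1875,0.1875)
o2: d²=58 > ρ²=57 → inactive
o3: d²=20 ≤ ρ²=57; F_rep = 6·(4,-2)/20² = (0.0600,-0.0300)
o4: d²=194 > ρ²=57 → inactive
F = F_att + ΣF_rep = (9.8725,3.1575)
Δp = p'−p = (1.9745,0.6315); α = Δx/Fx = (3949/2000) / (3949/400) = 1/5
check: Δy/Fy = (1263/2000) / (1263/400) = 1/5 ✓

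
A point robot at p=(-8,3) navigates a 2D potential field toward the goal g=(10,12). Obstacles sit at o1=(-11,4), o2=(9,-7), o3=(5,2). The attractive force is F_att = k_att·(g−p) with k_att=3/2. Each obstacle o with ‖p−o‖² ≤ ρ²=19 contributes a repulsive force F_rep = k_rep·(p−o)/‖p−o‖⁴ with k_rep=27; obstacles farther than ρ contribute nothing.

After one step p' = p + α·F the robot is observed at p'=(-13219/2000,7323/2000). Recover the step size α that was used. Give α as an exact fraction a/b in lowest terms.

α = 1/20

F_att = 3/2·(g−p) = 3/2·(18,9) = (27.0000,13.5000)
o1: d²=10 ≤ ρ²=19; F_rep = 27·(3,-1)/10² = (0.8100,-0.2700)
o2: d²=389 > ρ²=19 → inactive
o3: d²=170 > ρ²=19 → inactive
F = F_att + ΣF_rep = (27.8100,13.2300)
Δp = p'−p = (1.3905,0.6615); α = Δx/Fx = (2781/2000) / (2781/100) = 1/20
check: Δy/Fy = (1323/2000) / (1323/100) = 1/20 ✓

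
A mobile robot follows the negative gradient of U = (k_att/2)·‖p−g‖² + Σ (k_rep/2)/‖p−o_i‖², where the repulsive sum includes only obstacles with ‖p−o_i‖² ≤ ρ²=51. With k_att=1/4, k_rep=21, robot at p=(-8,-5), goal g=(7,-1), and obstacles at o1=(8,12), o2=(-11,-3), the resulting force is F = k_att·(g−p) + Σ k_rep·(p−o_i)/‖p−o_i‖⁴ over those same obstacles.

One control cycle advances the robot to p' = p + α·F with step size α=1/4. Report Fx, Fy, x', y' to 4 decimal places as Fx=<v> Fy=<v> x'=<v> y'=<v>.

F_att = 1/4·(g−p) = 1/4·(15,4) = (3.7500,1.0000)
o1: d²=545 > ρ²=51 → inactive
o2: d²=13 ≤ ρ²=51; F_rep = 21·(3,-2)/13² = (0.3728,-0.2485)
F = F_att + ΣF_rep = (4.1228,0.7515)
p' = p + 1/4·F = (-6.9693,-4.8121)

Fx=4.1228 Fy=0.7515 x'=-6.9693 y'=-4.8121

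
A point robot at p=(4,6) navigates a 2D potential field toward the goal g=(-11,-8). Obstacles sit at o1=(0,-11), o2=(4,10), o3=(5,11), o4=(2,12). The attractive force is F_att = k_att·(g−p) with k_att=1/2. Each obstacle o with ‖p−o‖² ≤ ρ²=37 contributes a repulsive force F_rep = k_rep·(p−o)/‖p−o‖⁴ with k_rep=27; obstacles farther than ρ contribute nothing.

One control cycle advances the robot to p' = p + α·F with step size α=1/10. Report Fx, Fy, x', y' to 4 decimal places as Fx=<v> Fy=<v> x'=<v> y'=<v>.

F_att = 1/2·(g−p) = 1/2·(-15,-14) = (-7.5000,-7.0000)
o1: d²=305 > ρ²=37 → inactive
o2: d²=16 ≤ ρ²=37; F_rep = 27·(0,-4)/16² = (0.0000,-0.4219)
o3: d²=26 ≤ ρ²=37; F_rep = 27·(-1,-5)/26² = (-0.0399,-0.1997)
o4: d²=40 > ρ²=37 → inactive
F = F_att + ΣF_rep = (-7.5399,-7.6216)
p' = p + 1/10·F = (3.2460,5.2378)

Fx=-7.5399 Fy=-7.6216 x'=3.2460 y'=5.2378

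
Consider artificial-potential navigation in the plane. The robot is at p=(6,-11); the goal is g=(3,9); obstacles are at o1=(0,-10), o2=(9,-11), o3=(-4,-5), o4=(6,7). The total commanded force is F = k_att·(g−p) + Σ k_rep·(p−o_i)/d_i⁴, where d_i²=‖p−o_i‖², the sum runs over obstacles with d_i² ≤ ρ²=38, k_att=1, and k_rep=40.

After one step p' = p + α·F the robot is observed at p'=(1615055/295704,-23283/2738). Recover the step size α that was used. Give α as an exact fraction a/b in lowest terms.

α = 1/8

F_att = 1·(g−p) = 1·(-3,20) = (-3.0000,20.0000)
o1: d²=37 ≤ ρ²=38; F_rep = 40·(6,-1)/37² = (0.1753,-0.0292)
o2: d²=9 ≤ ρ²=38; F_rep = 40·(-3,0)/9² = (-1.4815,0.0000)
o3: d²=136 > ρ²=38 → inactive
o4: d²=324 > ρ²=38 → inactive
F = F_att + ΣF_rep = (-4.3062,19.9708)
Δp = p'−p = (-0.5383,2.4963); α = Δx/Fx = (-159169/295704) / (-159169/36963) = 1/8
check: Δy/Fy = (6835/2738) / (27340/1369) = 1/8 ✓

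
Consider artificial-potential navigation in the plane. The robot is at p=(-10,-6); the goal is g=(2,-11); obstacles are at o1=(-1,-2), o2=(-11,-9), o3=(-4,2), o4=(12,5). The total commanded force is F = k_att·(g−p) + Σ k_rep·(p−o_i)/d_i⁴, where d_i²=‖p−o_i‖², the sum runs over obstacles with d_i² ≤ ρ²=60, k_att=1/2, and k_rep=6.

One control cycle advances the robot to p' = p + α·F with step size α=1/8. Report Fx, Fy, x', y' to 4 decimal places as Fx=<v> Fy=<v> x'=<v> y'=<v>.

Fx=6.0600 Fy=-2.3200 x'=-9.2425 y'=-6.2900

F_att = 1/2·(g−p) = 1/2·(12,-5) = (6.0000,-2.5000)
o1: d²=97 > ρ²=60 → inactive
o2: d²=10 ≤ ρ²=60; F_rep = 6·(1,3)/10² = (0.0600,0.1800)
o3: d²=100 > ρ²=60 → inactive
o4: d²=605 > ρ²=60 → inactive
F = F_att + ΣF_rep = (6.0600,-2.3200)
p' = p + 1/8·F = (-9.2425,-6.2900)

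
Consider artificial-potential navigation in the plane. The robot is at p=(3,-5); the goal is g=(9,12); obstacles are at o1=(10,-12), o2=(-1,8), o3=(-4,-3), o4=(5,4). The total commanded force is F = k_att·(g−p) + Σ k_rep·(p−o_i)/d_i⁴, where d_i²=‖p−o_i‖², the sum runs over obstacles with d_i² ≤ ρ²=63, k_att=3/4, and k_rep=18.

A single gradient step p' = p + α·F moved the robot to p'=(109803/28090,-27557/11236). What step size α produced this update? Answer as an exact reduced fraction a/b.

α = 1/5

F_att = 3/4·(g−p) = 3/4·(6,17) = (4.5000,12.7500)
o1: d²=98 > ρ²=63 → inactive
o2: d²=185 > ρ²=63 → inactive
o3: d²=53 ≤ ρ²=63; F_rep = 18·(7,-2)/53² = (0.0449,-0.0128)
o4: d²=85 > ρ²=63 → inactive
F = F_att + ΣF_rep = (4.5449,12.7372)
Δp = p'−p = (0.9090,2.5474); α = Δx/Fx = (25533/28090) / (25533/5618) = 1/5
check: Δy/Fy = (28623/11236) / (143115/11236) = 1/5 ✓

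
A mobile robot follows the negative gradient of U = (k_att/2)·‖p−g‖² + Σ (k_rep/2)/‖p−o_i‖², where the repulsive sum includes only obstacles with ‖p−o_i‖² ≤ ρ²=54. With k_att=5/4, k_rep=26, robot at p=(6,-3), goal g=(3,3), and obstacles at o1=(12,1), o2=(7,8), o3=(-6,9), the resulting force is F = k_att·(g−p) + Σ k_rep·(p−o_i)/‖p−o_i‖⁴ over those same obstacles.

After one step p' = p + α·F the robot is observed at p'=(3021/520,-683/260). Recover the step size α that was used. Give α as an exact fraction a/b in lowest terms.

F_att = 5/4·(g−p) = 5/4·(-3,6) = (-3.7500,7.5000)
o1: d²=52 ≤ ρ²=54; F_rep = 26·(-6,-4)/52² = (-0.0577,-0.0385)
o2: d²=122 > ρ²=54 → inactive
o3: d²=288 > ρ²=54 → inactive
F = F_att + ΣF_rep = (-3.8077,7.4615)
Δp = p'−p = (-0.1904,0.3731); α = Δx/Fx = (-99/520) / (-99/26) = 1/20
check: Δy/Fy = (97/260) / (97/13) = 1/20 ✓

α = 1/20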